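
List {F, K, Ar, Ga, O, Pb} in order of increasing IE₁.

O is in period 2, group 16; F is in period 2, group 17; Ar is in period 3, group 18; K is in period 4, group 1; Ga is in period 4, group 13; Pb is in period 6, group 14.
First ionization energy rises across a period (greater Z_eff holds electrons more tightly) and falls down a group (valence electrons are farther from the nucleus).
These span different periods and groups, so the two trends combine.
Ga > K: both are in period 4; the period trend gives Ga the larger value.
Pb > Ga: period and group pull opposite ways; the across-period shift dominates (716 vs 579 kJ/mol).
O > Pb: both effects reinforce here, so O is clearly the higher of the two.
Ar > O: period and group pull opposite ways; the across-period shift dominates (1521 vs 1314 kJ/mol).
F > Ar: the two effects oppose for this pair; the down-group effect wins (1681 vs 1521 kJ/mol).
Approximate values (kJ/mol): O 1314, F 1681, Ar 1521, K 419, Ga 579, Pb 716.
So from lowest to highest: K < Ga < Pb < O < Ar < F.

K < Ga < Pb < O < Ar < F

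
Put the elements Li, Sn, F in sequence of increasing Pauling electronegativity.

Li is in period 2, group 1; F is in period 2, group 17; Sn is in period 5, group 14.
Smaller atoms with higher effective nuclear charge are more electronegative.
These span different periods and groups, so the two trends combine.
Sn > Li: period and group pull opposite ways; the across-period shift dominates (1.96 vs 0.98).
F > Sn: relative to Sn, both the across-period and down-group shifts push F's electronegativity up.
For reference (Pauling): Li 0.98, F 3.98, Sn 1.96.
So from lowest to highest: Li < Sn < F.

Li, Sn, F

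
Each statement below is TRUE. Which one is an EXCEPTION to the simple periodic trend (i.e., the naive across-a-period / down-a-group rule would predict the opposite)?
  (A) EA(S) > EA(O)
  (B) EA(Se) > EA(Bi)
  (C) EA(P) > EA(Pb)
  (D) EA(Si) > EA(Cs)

The general trend: electron affinity increases across a period and decreases down a group.
(A) S (period 3, group 16) vs O (period 2, group 16): the stated order contradicts the simple trend.
(B) Se (period 4, group 16) vs Bi (period 6, group 15): the stated order agrees with the simple trend.
(C) P (period 3, group 15) vs Pb (period 6, group 14): the stated order agrees with the simple trend.
(D) Si (period 3, group 14) vs Cs (period 6, group 1): the stated order agrees with the simple trend.
The exception is (A): the compact 2p subshell of O repels the added electron more than S's larger 3p does.

(A)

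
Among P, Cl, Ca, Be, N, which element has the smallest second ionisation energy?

Ca

Consider each +1 ion: P⁺ still has 4 valence electrons; Cl⁺ still has 6 valence electrons; Ca⁺ still has 1 valence electron; Be⁺ still has 1 valence electron; N⁺ still has 4 valence electrons.
All are still removing valence electrons, so compare the +1 ions as you would atoms: IE_2 generally rises across a period (higher Z_eff) and falls down a group (larger shell), subject to the usual subshell exceptions.
Valence configurations: P⁺ [Ne]3s²3p², Cl⁺ [Ne]3s²3p⁴, Ca⁺ [Ar]4s¹, Be⁺ [He]2s¹, N⁺ [He]2s²2p².
Approximate IE_2 values (kJ/mol): P 1907, Cl 2298, Ca 1145, Be 1757, N 2856.
So the second ionization energies run Ca < Be < P < Cl < N.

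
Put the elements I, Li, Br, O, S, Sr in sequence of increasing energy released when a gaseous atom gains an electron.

Sr < Li < O < S < I < Br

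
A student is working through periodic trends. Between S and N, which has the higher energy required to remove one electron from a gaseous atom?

N

N is in period 2, group 15; S is in period 3, group 16.
IE₁ increases left→right with effective nuclear charge and decreases top→bottom as the valence shell moves farther out.
A diagonal step moves right (one effect) and down (the opposite effect) at once.
N > S: the two effects oppose for this pair; the down-group effect wins (1402 vs 1000 kJ/mol).
Approximate values (kJ/mol): N 1402, S 1000.
So N has the higher energy required to remove one electron from a gaseous atom (N > S).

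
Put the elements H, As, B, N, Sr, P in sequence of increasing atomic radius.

Moving right in a period, electrons are added to the same shell under a stronger nuclear pull, so atoms get smaller; moving down, a new shell is opened and atoms get larger.
These span different periods and groups, so the two trends combine.
N > H: period and group pull opposite ways; the down-group shift dominates (71 vs 32 pm).
B > N: B lies to the left of N in period 2, so the across-period effect alone puts B larger.
P > B: the two effects oppose for this pair; the down-group effect wins (111 vs 85 pm).
As > P: As sits below P in group 15, so the down-group effect alone puts As larger.
Sr > As: relative to As, both the across-period and down-group shifts push Sr's atomic radius up.
Tabulated atomic radius (pm): H 32, B 85, N 71, P 111, As 121, Sr 185.
So from smallest to largest: H < N < B < P < As < Sr.

H, N, B, P, As, Sr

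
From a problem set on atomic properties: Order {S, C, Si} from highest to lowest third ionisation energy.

After 2 electrons have been removed, what remains? S²⁺ still has 4 valence electrons; C²⁺ still has 2 valence electrons; Si²⁺ still has 2 valence electrons.
All are still removing valence electrons, so compare the +2 ions as you would atoms: IE_3 generally rises across a period (higher Z_eff) and falls down a group (larger shell), subject to the usual subshell exceptions.
Valence configurations: S²⁺ [Ne]3s²3p², C²⁺ [He]2s², Si²⁺ [Ne]3s².
Tabulated IE_3 (kJ/mol): S 3357, C 4620, Si 3232.
Putting it together, IE_3: Si < S < C.

C > S > Si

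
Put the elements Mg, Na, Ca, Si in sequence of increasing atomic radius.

Si, Mg, Na, Ca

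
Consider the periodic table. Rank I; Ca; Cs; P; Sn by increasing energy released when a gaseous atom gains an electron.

Ca < Cs < P < Sn < I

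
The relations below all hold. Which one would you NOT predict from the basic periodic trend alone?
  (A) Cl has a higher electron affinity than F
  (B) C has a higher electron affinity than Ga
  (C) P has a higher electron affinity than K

(A)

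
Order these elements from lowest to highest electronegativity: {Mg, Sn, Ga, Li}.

Li < Mg < Ga < Sn

Li is in period 2, group 1; Mg is in period 3, group 2; Ga is in period 4, group 13; Sn is in period 5, group 14.
Atoms toward the upper right of the periodic table pull bonding electrons most strongly.
These sit on a diagonal, where the across-period and down-group effects partly cancel.
Mg > Li: period and group pull opposite ways; the across-period shift dominates (1.31 vs 0.98).
Ga > Mg: period and group pull opposite ways; the across-period shift dominates (1.81 vs 1.31).
Sn > Ga: the two effects oppose for this pair; the across-period effect wins (1.96 vs 1.81).
For reference (Pauling): Li 0.98, Mg 1.31, Ga 1.81, Sn 1.96.
So from lowest to highest: Li < Mg < Ga < Sn.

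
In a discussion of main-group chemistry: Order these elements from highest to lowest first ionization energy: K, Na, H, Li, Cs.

H is in period 1, group 1; Li is in period 2, group 1; Na is in period 3, group 1; K is in period 4, group 1; Cs is in period 6, group 1.
IE₁ increases left→right with effective nuclear charge and decreases top→bottom as the valence shell moves farther out.
All are in group 1, so first ionization energy increases up the group.
So from highest to lowest: H > Li > Na > K > Cs.

H > Li > Na > K > Cs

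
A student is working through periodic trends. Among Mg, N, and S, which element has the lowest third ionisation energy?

S

The third ionization energy removes an electron from the +2 ion. For each element: Mg²⁺ is the bare [Ne] core; N²⁺ still has 3 valence electrons; S²⁺ still has 4 valence electrons.
Pulling an electron out of a noble-gas core costs far more than removing a remaining valence electron, so Mg sits at the high end of IE_3.
Valence configurations: N²⁺ [He]2s²2p¹, S²⁺ [Ne]3s²3p².
The numbers (kJ/mol): Mg 7733, N 4578, S 3357.
So the third ionization energies run S < N < Mg.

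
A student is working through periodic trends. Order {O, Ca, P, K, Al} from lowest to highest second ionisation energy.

After 1 electron has been removed, what remains? O⁺ still has 5 valence electrons; Ca⁺ still has 1 valence electron; P⁺ still has 4 valence electrons; K⁺ is the bare [Ar] core; Al⁺ still has 2 valence electrons.
Usually core removal costs more than valence removal, but here the competition is close: a tightly held n=2 valence electron can cost more to remove than an n=3 core electron, so the actual values have to decide it.
Valence configurations: O⁺ [He]2s²2p³, Ca⁺ [Ar]4s¹, P⁺ [Ne]3s²3p², Al⁺ [Ne]3s².
Approximate IE_2 values (kJ/mol): O 3388, Ca 1145, P 1907, K 3052, Al 1817.
Putting it together, IE_2: Ca < Al < P < K < O.

Ca < Al < P < K < O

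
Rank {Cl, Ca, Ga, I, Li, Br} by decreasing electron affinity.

Cl, Br, I, Li, Ga, Ca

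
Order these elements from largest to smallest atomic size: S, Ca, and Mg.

Ca, Mg, S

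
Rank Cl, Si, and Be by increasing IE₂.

After 1 electron has been removed, what remains? Cl⁺ still has 6 valence electrons; Si⁺ still has 3 valence electrons; Be⁺ still has 1 valence electron.
All are still removing valence electrons, so compare the +1 ions as you would atoms: IE_2 generally rises across a period (higher Z_eff) and falls down a group (larger shell), subject to the usual subshell exceptions.
Valence configurations: Cl⁺ [Ne]3s²3p⁴, Si⁺ [Ne]3s²3p¹, Be⁺ [He]2s¹.
Approximate IE_2 values (kJ/mol): Cl 2298, Si 1577, Be 1757.
So the second ionization energies run Si < Be < Cl.

Si, Be, Cl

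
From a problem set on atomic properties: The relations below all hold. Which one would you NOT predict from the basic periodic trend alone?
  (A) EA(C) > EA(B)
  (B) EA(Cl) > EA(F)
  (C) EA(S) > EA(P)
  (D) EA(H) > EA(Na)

The general trend: electron affinity increases across a period and decreases down a group.
(A) C (period 2, group 14) vs B (period 2, group 13): the stated order agrees with the simple trend.
(B) Cl (period 3, group 17) vs F (period 2, group 17): the stated order contradicts the simple trend.
(C) S (period 3, group 16) vs P (period 3, group 15): the stated order agrees with the simple trend.
(D) H (period 1, group 1) vs Na (period 3, group 1): the stated order agrees with the simple trend.
The exception is (B): F's small 2p subshell makes the incoming electron feel strong e⁻–e⁻ repulsion, so Cl actually releases more energy on gaining an electron.

(B)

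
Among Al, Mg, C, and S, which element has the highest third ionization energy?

Mg

After 2 electrons have been removed, what remains? Al²⁺ still has 1 valence electron; Mg²⁺ is the bare [Ne] core; C²⁺ still has 2 valence electrons; S²⁺ still has 4 valence electrons.
Breaking into a closed-shell core is much more expensive than removing a leftover valence electron — Mg has the largest IE_3 here.
Valence configurations: Al²⁺ [Ne]3s¹, C²⁺ [He]2s², S²⁺ [Ne]3s²3p².
Approximate IE_3 values (kJ/mol): Al 2745, Mg 7733, C 4620, S 3357.
Overall IE_3 order: Al < S < C < Mg.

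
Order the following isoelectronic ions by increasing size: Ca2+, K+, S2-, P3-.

Ca2+, K+, S2-, P3-

All of these have 18 electrons, so size is governed by nuclear charge alone: the more protons, the stronger the pull on the same electron cloud, and the smaller the ion.
Nuclear charges: Ca2+ (Z=20), K+ (Z=19), S2- (Z=16), P3- (Z=15).
Smallest to largest: Ca2+ < K+ < S2- < P3-.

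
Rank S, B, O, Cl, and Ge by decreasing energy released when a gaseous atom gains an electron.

B is in period 2, group 13; O is in period 2, group 16; S is in period 3, group 16; Cl is in period 3, group 17; Ge is in period 4, group 14.
Adding an electron releases more energy for atoms nearer the top right (short of the noble gases).
These span different periods and groups, so the two trends combine.
Ge > B: period and group pull opposite ways; the across-period shift dominates (119 vs 27 kJ/mol).
O > Ge: both effects reinforce here, so O is clearly the higher of the two.
S > O: this pair runs against the simple trend — see the exception note.
Cl > S: both are in period 3; the period trend gives Cl the larger value.
Note the exception: S has a higher electron affinity than O, contrary to the simple trend — the compact 2p subshell of O repels the added electron more than S's larger 3p does.
Approximate values (kJ/mol): B 27, O 141, S 200, Cl 349, Ge 119.
So from highest to lowest: Cl > S > O > Ge > B.

Cl, S, O, Ge, B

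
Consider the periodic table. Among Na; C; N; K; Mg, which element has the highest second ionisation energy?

IE_2 is the cost of taking one more electron from the +1 cation: Na⁺ is the bare [Ne] core; C⁺ still has 3 valence electrons; N⁺ still has 4 valence electrons; K⁺ is the bare [Ar] core; Mg⁺ still has 1 valence electron.
Breaking into a closed-shell core is much more expensive than removing a leftover valence electron — K and Na have the largest IE_2 here.
Valence configurations: C⁺ [He]2s²2p¹, N⁺ [He]2s²2p², Mg⁺ [Ne]3s¹.
Tabulated IE_2 (kJ/mol): Na 4562, C 2353, N 2856, K 3052, Mg 1451.
Hence IE_2: Mg < C < N < K < Na.

Na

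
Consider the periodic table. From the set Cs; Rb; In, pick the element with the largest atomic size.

Rb is in period 5, group 1; In is in period 5, group 13; Cs is in period 6, group 1.
Atomic radius shrinks across a period as nuclear charge pulls the same shell inward, and grows down a group as new shells are added.
Neither a single period nor a single group — weigh both effects.
Rb > In: both are in period 5; the period trend gives Rb the larger value.
Cs > Rb: Cs sits below Rb in group 1, so the down-group effect alone puts Cs larger.
Approximate values (pm): Rb 210, In 142, Cs 232.
The largest atomic size among these belongs to Cs.

Cs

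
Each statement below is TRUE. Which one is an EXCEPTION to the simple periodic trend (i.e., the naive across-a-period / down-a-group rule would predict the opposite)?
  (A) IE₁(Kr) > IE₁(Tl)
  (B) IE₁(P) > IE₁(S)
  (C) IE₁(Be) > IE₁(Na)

(B)

The general trend: first ionization energy increases across a period and decreases down a group.
(A) Kr (period 4, group 18) vs Tl (period 6, group 13): the stated order agrees with the simple trend.
(B) P (period 3, group 15) vs S (period 3, group 16): the stated order contradicts the simple trend.
(C) Be (period 2, group 2) vs Na (period 3, group 1): the stated order agrees with the simple trend.
The exception is (B): S (3p⁴) ionizes more easily than half-filled P (3p³) because the paired 3p electron in S is pushed out by e⁻–e⁻ repulsion.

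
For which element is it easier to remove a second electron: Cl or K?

Cl

IE_2 is the cost of taking one more electron from the +1 cation: Cl⁺ still has 6 valence electrons; K⁺ is the bare [Ar] core.
Core electrons are held far more tightly than valence electrons, so K tops the IE_2 order.
Tabulated IE_2 (kJ/mol): Cl 2298, K 3052.
Overall IE_2 order: Cl < K.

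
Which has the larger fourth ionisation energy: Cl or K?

After 3 electrons have been removed, what remains? Cl³⁺ still has 4 valence electrons; K³⁺ is already 2 electrons into the core.
Core electrons are held far more tightly than valence electrons, so K tops the IE_4 order.
The numbers (kJ/mol): Cl 5159, K 5877.
Hence IE_4: Cl < K.

K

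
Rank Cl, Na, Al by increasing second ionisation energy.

IE_2 is the cost of taking one more electron from the +1 cation: Cl⁺ still has 6 valence electrons; Na⁺ is the bare [Ne] core; Al⁺ still has 2 valence electrons.
Pulling an electron out of a noble-gas core costs far more than removing a remaining valence electron, so Na sits at the high end of IE_2.
Valence configurations: Cl⁺ [Ne]3s²3p⁴, Al⁺ [Ne]3s².
Approximate IE_2 values (kJ/mol): Cl 2298, Na 4562, Al 1817.
Hence IE_2: Al < Cl < Na.

Al, Cl, Na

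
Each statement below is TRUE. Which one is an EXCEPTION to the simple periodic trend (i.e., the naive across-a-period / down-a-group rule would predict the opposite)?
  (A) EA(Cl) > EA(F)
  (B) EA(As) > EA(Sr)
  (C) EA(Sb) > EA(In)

(A)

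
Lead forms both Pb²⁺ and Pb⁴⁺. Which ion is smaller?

Pb⁴⁺

Both ions have Z = 82 protons, but Pb⁴⁺ has lost more electrons, so its remaining electrons feel a larger effective nuclear charge per electron and are pulled in more tightly.
Higher positive charge → smaller ion, so Pb²⁺ > Pb⁴⁺.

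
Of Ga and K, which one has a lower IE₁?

K

K is in period 4, group 1; Ga is in period 4, group 13.
First ionization energy rises across a period (greater Z_eff holds electrons more tightly) and falls down a group (valence electrons are farther from the nucleus).
All lie in period 4, so first ionization energy increases left to right.
So K has the lower IE₁ (K < Ga).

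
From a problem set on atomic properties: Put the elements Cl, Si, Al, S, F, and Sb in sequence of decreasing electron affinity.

F is in period 2, group 17; Al is in period 3, group 13; Si is in period 3, group 14; S is in period 3, group 16; Cl is in period 3, group 17; Sb is in period 5, group 15.
Adding an electron releases more energy for atoms nearer the top right (short of the noble gases).
Neither a single period nor a single group — weigh both effects.
Sb > Al: period and group pull opposite ways; the across-period shift dominates (103 vs 42 kJ/mol).
Si > Sb: period and group pull opposite ways; the down-group shift dominates (134 vs 103 kJ/mol).
S > Si: S lies to the right of Si in period 3, so the across-period effect alone puts S higher.
F > S: relative to S, both the across-period and down-group shifts push F's electron affinity up.
Cl > F: this pair runs against the simple trend — see the exception note.
Note the exception: Cl has a higher electron affinity than F, contrary to the simple trend — F's small 2p subshell makes the incoming electron feel strong e⁻–e⁻ repulsion, so Cl actually releases more energy on gaining an electron.
For reference (kJ/mol): F 328, Al 42, Si 134, S 200, Cl 349, Sb 103.
So from highest to lowest: Cl > F > S > Si > Sb > Al.

Cl, F, S, Si, Sb, Al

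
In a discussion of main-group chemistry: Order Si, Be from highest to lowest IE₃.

Be > Si

After 2 electrons have been removed, what remains? Si²⁺ still has 2 valence electrons; Be²⁺ is the bare [He] core.
Pulling an electron out of a noble-gas core costs far more than removing a remaining valence electron, so Be sits at the high end of IE_3.
Approximate IE_3 values (kJ/mol): Si 3232, Be 14849.
Putting it together, IE_3: Si < Be.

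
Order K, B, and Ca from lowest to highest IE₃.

B < K < Ca

IE_3 is the cost of taking one more electron from the +2 cation: K²⁺ is already 1 electron into the core; B²⁺ still has 1 valence electron; Ca²⁺ is the bare [Ar] core.
Core electrons are held far more tightly than valence electrons, so K and Ca top the IE_3 order.
Tabulated IE_3 (kJ/mol): K 4420, B 3660, Ca 4912.
So the third ionization energies run B < K < Ca.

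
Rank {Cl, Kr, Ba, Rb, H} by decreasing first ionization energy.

Kr > H > Cl > Ba > Rb

H is in period 1, group 1; Cl is in period 3, group 17; Kr is in period 4, group 18; Rb is in period 5, group 1; Ba is in period 6, group 2.
IE₁ increases left→right with effective nuclear charge and decreases top→bottom as the valence shell moves farther out.
Neither a single period nor a single group — weigh both effects.
Ba > Rb: the two effects oppose for this pair; the across-period effect wins (503 vs 403 kJ/mol).
Cl > Ba: both effects reinforce here, so Cl is clearly the higher of the two.
H > Cl: period and group pull opposite ways; the down-group shift dominates (1312 vs 1251 kJ/mol).
Kr > H: period and group pull opposite ways; the across-period shift dominates (1351 vs 1312 kJ/mol).
Approximate values (kJ/mol): H 1312, Cl 1251, Kr 1351, Rb 403, Ba 503.
So from highest to lowest: Kr > H > Cl > Ba > Rb.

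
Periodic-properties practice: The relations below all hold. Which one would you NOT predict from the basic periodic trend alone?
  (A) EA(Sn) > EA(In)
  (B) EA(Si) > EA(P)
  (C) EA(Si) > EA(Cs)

The general trend: electron affinity increases across a period and decreases down a group.
(A) Sn (period 5, group 14) vs In (period 5, group 13): the stated order agrees with the simple trend.
(B) Si (period 3, group 14) vs P (period 3, group 15): the stated order contradicts the simple trend.
(C) Si (period 3, group 14) vs Cs (period 6, group 1): the stated order agrees with the simple trend.
The exception is (B): adding an electron to P's half-filled 3p³ is unfavourable, so Si (3p²) has the more exothermic EA.

(B)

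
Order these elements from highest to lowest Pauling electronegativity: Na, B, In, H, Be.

H is in period 1, group 1; Be is in period 2, group 2; B is in period 2, group 13; Na is in period 3, group 1; In is in period 5, group 13.
EN rises left→right (higher Z_eff, smaller atoms) and falls top→bottom (larger, more shielded atoms).
Here both period and group differ, so the two effects have to be weighed against each other.
Be > Na: both effects reinforce here, so Be is clearly the higher of the two.
In > Be: period and group pull opposite ways; the across-period shift dominates (1.78 vs 1.57).
B > In: B sits above In in group 13, so the down-group effect alone puts B higher.
H > B: period and group pull opposite ways; the down-group shift dominates (2.20 vs 2.04).
Approximate values (Pauling): H 2.20, Be 1.57, B 2.04, Na 0.93, In 1.78.
So from highest to lowest: H > B > In > Be > Na.

H > B > In > Be > Na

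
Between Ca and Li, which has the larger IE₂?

Li

IE_2 is the cost of taking one more electron from the +1 cation: Ca⁺ still has 1 valence electron; Li⁺ is the bare [He] core.
Core electrons are held far more tightly than valence electrons, so Li tops the IE_2 order.
Tabulated IE_2 (kJ/mol): Ca 1145, Li 7298.
Putting it together, IE_2: Ca < Li.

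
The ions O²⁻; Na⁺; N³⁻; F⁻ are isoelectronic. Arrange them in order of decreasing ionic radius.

N³⁻, O²⁻, F⁻, Na⁺

All of these have 10 electrons, so size is governed by nuclear charge alone: the more protons, the stronger the pull on the same electron cloud, and the smaller the ion.
Nuclear charges: Na⁺ (Z=11), F⁻ (Z=9), O²⁻ (Z=8), N³⁻ (Z=7).
Largest to smallest: N³⁻ > O²⁻ > F⁻ > Na⁺.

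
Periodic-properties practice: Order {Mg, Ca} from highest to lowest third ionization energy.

Mg > Ca

After 2 electrons have been removed, what remains? Mg²⁺ is the bare [Ne] core; Ca²⁺ is the bare [Ar] core.
All of these are removing an electron from a noble-gas core or deeper; the smaller core (lower principal quantum number) is held far more tightly, and within a period the higher nuclear charge binds the same core more tightly.
The numbers (kJ/mol): Mg 7733, Ca 4912.
So the third ionization energies run Ca < Mg.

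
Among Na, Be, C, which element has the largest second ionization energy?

After 1 electron has been removed, what remains? Na⁺ is the bare [Ne] core; Be⁺ still has 1 valence electron; C⁺ still has 3 valence electrons.
Pulling an electron out of a noble-gas core costs far more than removing a remaining valence electron, so Na sits at the high end of IE_2.
Valence configurations: Be⁺ [He]2s¹, C⁺ [He]2s²2p¹.
Approximate IE_2 values (kJ/mol): Na 4562, Be 1757, C 2353.
Overall IE_2 order: Be < C < Na.

Na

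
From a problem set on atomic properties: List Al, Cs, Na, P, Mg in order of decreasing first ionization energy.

P, Mg, Al, Na, Cs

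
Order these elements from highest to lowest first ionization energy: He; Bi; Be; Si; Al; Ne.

He is in period 1, group 18; Be is in period 2, group 2; Ne is in period 2, group 18; Al is in period 3, group 13; Si is in period 3, group 14; Bi is in period 6, group 15.
First ionization energy rises across a period (greater Z_eff holds electrons more tightly) and falls down a group (valence electrons are farther from the nucleus).
These span different periods and groups, so the two trends combine.
Bi > Al: period and group pull opposite ways; the across-period shift dominates (703 vs 578 kJ/mol).
Si > Bi: period and group pull opposite ways; the down-group shift dominates (786 vs 703 kJ/mol).
Be > Si: period and group pull opposite ways; the down-group shift dominates (900 vs 786 kJ/mol).
Ne > Be: both are in period 2; the period trend gives Ne the larger value.
He > Ne: they share group 18; the group trend gives He the larger value.
Approximate values (kJ/mol): He 2372, Be 900, Ne 2081, Al 578, Si 786, Bi 703.
So from highest to lowest: He > Ne > Be > Si > Bi > Al.

He, Ne, Be, Si, Bi, Al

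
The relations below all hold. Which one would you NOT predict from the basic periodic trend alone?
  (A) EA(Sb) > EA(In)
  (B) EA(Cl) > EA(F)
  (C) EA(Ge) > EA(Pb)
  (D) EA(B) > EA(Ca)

(B)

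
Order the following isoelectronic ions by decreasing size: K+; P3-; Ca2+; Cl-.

All of these have 18 electrons, so size is governed by nuclear charge alone: the more protons, the stronger the pull on the same electron cloud, and the smaller the ion.
Nuclear charges: Ca2+ (Z=20), K+ (Z=19), Cl- (Z=17), P3- (Z=15).
Largest to smallest: P3- > Cl- > K+ > Ca2+.

P3- > Cl- > K+ > Ca2+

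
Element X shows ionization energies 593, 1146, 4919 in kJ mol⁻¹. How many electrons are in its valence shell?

2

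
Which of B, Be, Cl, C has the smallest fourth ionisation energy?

IE_4 is the cost of taking one more electron from the +3 cation: B³⁺ is the bare [He] core; Be³⁺ is already 1 electron into the core; Cl³⁺ still has 4 valence electrons; C³⁺ still has 1 valence electron.
Pulling an electron out of a noble-gas core costs far more than removing a remaining valence electron, so Be and B sit at the high end of IE_4.
Valence configurations: Cl³⁺ [Ne]3s²3p², C³⁺ [He]2s¹.
Approximate IE_4 values (kJ/mol): B 25026, Be 21007, Cl 5159, C 6223.
Hence IE_4: Cl < C < Be < B.

Cl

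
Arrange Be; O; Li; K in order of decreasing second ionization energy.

The second ionization energy removes an electron from the +1 ion. For each element: Be⁺ still has 1 valence electron; O⁺ still has 5 valence electrons; Li⁺ is the bare [He] core; K⁺ is the bare [Ar] core.
Usually core removal costs more than valence removal, but here the competition is close: a tightly held n=2 valence electron can cost more to remove than an n=3 core electron, so the actual values have to decide it.
Valence configurations: Be⁺ [He]2s¹, O⁺ [He]2s²2p³.
The numbers (kJ/mol): Be 1757, O 3388, Li 7298, K 3052.
Overall IE_2 order: Be < K < O < Li.

Li > O > K > Be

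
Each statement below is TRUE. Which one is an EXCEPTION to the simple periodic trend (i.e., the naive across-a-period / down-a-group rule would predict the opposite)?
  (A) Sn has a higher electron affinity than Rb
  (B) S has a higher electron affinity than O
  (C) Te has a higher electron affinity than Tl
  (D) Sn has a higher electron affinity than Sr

(B)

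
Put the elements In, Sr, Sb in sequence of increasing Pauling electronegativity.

Smaller atoms with higher effective nuclear charge are more electronegative.
All lie in period 5, so electronegativity increases left to right.
So from lowest to highest: Sr < In < Sb.

Sr, In, Sb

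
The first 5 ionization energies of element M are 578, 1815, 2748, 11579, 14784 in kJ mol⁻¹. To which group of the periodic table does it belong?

Look for the largest jump between consecutive ionization energies: IE4/IE3 ≈ 4.2, far larger than any earlier ratio.
That jump marks the point where a core electron is being removed. So the atom has 3 valence electrons.
A main-group element with 3 valence electrons is in group 13.

Group 13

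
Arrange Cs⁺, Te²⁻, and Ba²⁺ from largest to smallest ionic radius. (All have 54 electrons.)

All of these have 54 electrons, so size is governed by nuclear charge alone: the more protons, the stronger the pull on the same electron cloud, and the smaller the ion.
Nuclear charges: Ba²⁺ (Z=56), Cs⁺ (Z=55), Te²⁻ (Z=52).
Largest to smallest: Te²⁻ > Cs⁺ > Ba²⁺.

Te²⁻ > Cs⁺ > Ba²⁺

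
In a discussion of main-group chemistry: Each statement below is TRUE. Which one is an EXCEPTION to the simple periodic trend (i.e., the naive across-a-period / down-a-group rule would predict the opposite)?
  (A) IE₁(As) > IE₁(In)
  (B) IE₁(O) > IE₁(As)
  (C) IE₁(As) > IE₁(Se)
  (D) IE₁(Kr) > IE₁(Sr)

The general trend: IE₁ increases across a period and decreases down a group.
(A) As (period 4, group 15) vs In (period 5, group 13): the stated order agrees with the simple trend.
(B) O (period 2, group 16) vs As (period 4, group 15): the stated order agrees with the simple trend.
(C) As (period 4, group 15) vs Se (period 4, group 16): the stated order contradicts the simple trend.
(D) Kr (period 4, group 18) vs Sr (period 5, group 2): the stated order agrees with the simple trend.
The exception is (C): Se (4p⁴) ionizes more easily than half-filled As (4p³).

(C)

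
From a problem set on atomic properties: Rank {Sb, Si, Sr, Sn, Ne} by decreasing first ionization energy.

Ne > Sb > Si > Sn > Sr

Ne is in period 2, group 18; Si is in period 3, group 14; Sr is in period 5, group 2; Sn is in period 5, group 14; Sb is in period 5, group 15.
Across a period the outer electron is held more tightly (higher IE₁); down a group it sits in a higher shell, more shielded, and comes off more easily.
These span different periods and groups, so the two trends combine.
Sn > Sr: both are in period 5; the period trend gives Sn the larger value.
Si > Sn: they share group 14; the group trend gives Si the larger value.
Sb > Si: the two effects oppose for this pair; the across-period effect wins (831 vs 786 kJ/mol).
Ne > Sb: both effects reinforce here, so Ne is clearly the higher of the two.
Approximate values (kJ/mol): Ne 2081, Si 786, Sr 550, Sn 709, Sb 831.
So from highest to lowest: Ne > Sb > Si > Sn > Sr.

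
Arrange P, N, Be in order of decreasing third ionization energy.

Be > N > P

The third ionization energy removes an electron from the +2 ion. For each element: P²⁺ still has 3 valence electrons; N²⁺ still has 3 valence electrons; Be²⁺ is the bare [He] core.
Pulling an electron out of a noble-gas core costs far more than removing a remaining valence electron, so Be sits at the high end of IE_3.
Valence configurations: P²⁺ [Ne]3s²3p¹, N²⁺ [He]2s²2p¹.
The numbers (kJ/mol): P 2914, N 4578, Be 14849.
Putting it together, IE_3: P < N < Be.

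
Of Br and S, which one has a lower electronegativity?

S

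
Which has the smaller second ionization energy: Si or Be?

Si

Consider each +1 ion: Si⁺ still has 3 valence electrons; Be⁺ still has 1 valence electron.
All are still removing valence electrons, so compare the +1 ions as you would atoms: IE_2 generally rises across a period (higher Z_eff) and falls down a group (larger shell), subject to the usual subshell exceptions.
Valence configurations: Si⁺ [Ne]3s²3p¹, Be⁺ [He]2s¹.
The numbers (kJ/mol): Si 1577, Be 1757.
So the second ionization energies run Si < Be.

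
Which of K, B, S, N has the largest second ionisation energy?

Consider each +1 ion: K⁺ is the bare [Ar] core; B⁺ still has 2 valence electrons; S⁺ still has 5 valence electrons; N⁺ still has 4 valence electrons.
Breaking into a closed-shell core is much more expensive than removing a leftover valence electron — K has the largest IE_2 here.
Valence configurations: B⁺ [He]2s², S⁺ [Ne]3s²3p³, N⁺ [He]2s²2p².
The numbers (kJ/mol): K 3052, B 2427, S 2252, N 2856.
Hence IE_2: S < B < N < K.

K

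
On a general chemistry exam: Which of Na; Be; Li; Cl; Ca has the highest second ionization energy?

Li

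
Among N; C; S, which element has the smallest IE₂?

S

The second ionization energy removes an electron from the +1 ion. For each element: N⁺ still has 4 valence electrons; C⁺ still has 3 valence electrons; S⁺ still has 5 valence electrons.
All are still removing valence electrons, so compare the +1 ions as you would atoms: IE_2 generally rises across a period (higher Z_eff) and falls down a group (larger shell), subject to the usual subshell exceptions.
Valence configurations: N⁺ [He]2s²2p², C⁺ [He]2s²2p¹, S⁺ [Ne]3s²3p³.
The numbers (kJ/mol): N 2856, C 2353, S 2252.
Hence IE_2: S < C < N.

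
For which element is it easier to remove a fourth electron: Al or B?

Al

Consider each +3 ion: Al³⁺ is the bare [Ne] core; B³⁺ is the bare [He] core.
All of these are removing an electron from a noble-gas core or deeper; the smaller core (lower principal quantum number) is held far more tightly, and within a period the higher nuclear charge binds the same core more tightly.
The numbers (kJ/mol): Al 11577, B 25026.
Hence IE_4: Al < B.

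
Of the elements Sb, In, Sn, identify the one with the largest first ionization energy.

Sb

In is in period 5, group 13; Sn is in period 5, group 14; Sb is in period 5, group 15.
Removing the outermost electron gets harder across a period and easier down a group.
All lie in period 5, so first ionization energy increases left to right.
The largest first ionization energy among these belongs to Sb.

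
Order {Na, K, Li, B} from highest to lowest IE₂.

After 1 electron has been removed, what remains? Na⁺ is the bare [Ne] core; K⁺ is the bare [Ar] core; Li⁺ is the bare [He] core; B⁺ still has 2 valence electrons.
Breaking into a closed-shell core is much more expensive than removing a leftover valence electron — K, Na and Li have the largest IE_2 here.
The numbers (kJ/mol): Na 4562, K 3052, Li 7298, B 2427.
So the second ionization energies run B < K < Na < Li.

Li > Na > K > B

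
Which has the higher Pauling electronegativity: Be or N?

Be is in period 2, group 2; N is in period 2, group 15.
Electronegativity increases across a period and decreases down a group, tracking effective nuclear charge and atomic size.
All lie in period 2, so electronegativity increases left to right.
So N has the higher Pauling electronegativity (N > Be).

N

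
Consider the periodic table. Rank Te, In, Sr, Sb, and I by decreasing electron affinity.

I > Te > Sb > In > Sr

Sr is in period 5, group 2; In is in period 5, group 13; Sb is in period 5, group 15; Te is in period 5, group 16; I is in period 5, group 17.
EA tends to increase across a period and decrease down a group, though the pattern is less regular than for IE or radius.
All lie in period 5, so electron affinity increases left to right.
So from highest to lowest: I > Te > Sb > In > Sr.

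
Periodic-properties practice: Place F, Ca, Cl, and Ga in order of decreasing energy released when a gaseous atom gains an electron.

F is in period 2, group 17; Cl is in period 3, group 17; Ca is in period 4, group 2; Ga is in period 4, group 13.
Electron affinity generally becomes more exothermic across a period toward the halogens and less exothermic down a group.
Neither a single period nor a single group — weigh both effects.
Ga > Ca: both are in period 4; the period trend gives Ga the larger value.
F > Ga: both effects reinforce here, so F is clearly the higher of the two.
Cl > F: this pair runs against the simple trend — see the exception note.
Note the exception: Cl has a higher electron affinity than F, contrary to the simple trend — F's small 2p subshell makes the incoming electron feel strong e⁻–e⁻ repulsion, so Cl actually releases more energy on gaining an electron.
For reference (kJ/mol): F 328, Cl 349, Ca 2, Ga 29.
So from highest to lowest: Cl > F > Ga > Ca.

Cl > F > Ga > Ca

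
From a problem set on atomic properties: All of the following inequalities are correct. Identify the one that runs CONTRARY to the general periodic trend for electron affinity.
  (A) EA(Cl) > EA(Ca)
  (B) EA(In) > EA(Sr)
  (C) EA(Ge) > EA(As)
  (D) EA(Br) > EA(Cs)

(C)

The general trend: electron affinity increases across a period and decreases down a group.
(A) Cl (period 3, group 17) vs Ca (period 4, group 2): the stated order agrees with the simple trend.
(B) In (period 5, group 13) vs Sr (period 5, group 2): the stated order agrees with the simple trend.
(C) Ge (period 4, group 14) vs As (period 4, group 15): the stated order contradicts the simple trend.
(D) Br (period 4, group 17) vs Cs (period 6, group 1): the stated order agrees with the simple trend.
The exception is (C): adding an electron to As's half-filled 4p³ is unfavourable, so Ge (4p²) has the more exothermic EA.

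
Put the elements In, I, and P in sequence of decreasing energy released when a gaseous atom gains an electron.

P is in period 3, group 15; In is in period 5, group 13; I is in period 5, group 17.
Electron affinity generally becomes more exothermic across a period toward the halogens and less exothermic down a group.
These span different periods and groups, so the two trends combine.
P > In: relative to In, both the across-period and down-group shifts push P's electron affinity up.
I > P: the two effects oppose for this pair; the across-period effect wins (295 vs 72 kJ/mol).
For reference (kJ/mol): P 72, In 29, I 295.
So from highest to lowest: I > P > In.

I > P > In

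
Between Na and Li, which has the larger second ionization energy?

Li

Consider each +1 ion: Na⁺ is the bare [Ne] core; Li⁺ is the bare [He] core.
All of these are removing an electron from a noble-gas core or deeper; the smaller core (lower principal quantum number) is held far more tightly, and within a period the higher nuclear charge binds the same core more tightly.
The numbers (kJ/mol): Na 4562, Li 7298.
Hence IE_2: Na < Li.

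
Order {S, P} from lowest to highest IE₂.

P < S

After 1 electron has been removed, what remains? S⁺ still has 5 valence electrons; P⁺ still has 4 valence electrons.
All are still removing valence electrons, so compare the +1 ions as you would atoms: IE_2 generally rises across a period (higher Z_eff) and falls down a group (larger shell), subject to the usual subshell exceptions.
Valence configurations: S⁺ [Ne]3s²3p³, P⁺ [Ne]3s²3p².
Approximate IE_2 values (kJ/mol): S 2252, P 1907.
Putting it together, IE_2: P < S.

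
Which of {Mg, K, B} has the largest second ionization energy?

The second ionization energy removes an electron from the +1 ion. For each element: Mg⁺ still has 1 valence electron; K⁺ is the bare [Ar] core; B⁺ still has 2 valence electrons.
Core electrons are held far more tightly than valence electrons, so K tops the IE_2 order.
Valence configurations: Mg⁺ [Ne]3s¹, B⁺ [He]2s².
Tabulated IE_2 (kJ/mol): Mg 1451, K 3052, B 2427.
Overall IE_2 order: Mg < B < K.

K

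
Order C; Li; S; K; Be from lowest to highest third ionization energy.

After 2 electrons have been removed, what remains? C²⁺ still has 2 valence electrons; Li²⁺ is already 1 electron into the core; S²⁺ still has 4 valence electrons; K²⁺ is already 1 electron into the core; Be²⁺ is the bare [He] core.
Usually core removal costs more than valence removal, but here the competition is close: a tightly held n=2 valence electron can cost more to remove than an n=3 core electron, so the actual values have to decide it.
Valence configurations: C²⁺ [He]2s², S²⁺ [Ne]3s²3p².
Tabulated IE_3 (kJ/mol): C 4620, Li 11815, S 3357, K 4420, Be 14849.
Hence IE_3: S < K < C < Li < Be.

S, K, C, Li, Be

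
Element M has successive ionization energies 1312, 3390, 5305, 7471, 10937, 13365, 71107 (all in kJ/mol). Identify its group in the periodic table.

Look for the largest jump between consecutive ionization energies: IE7/IE6 ≈ 5.3, far larger than any earlier ratio.
That jump marks the point where a core electron is being removed. So the atom has 6 valence electrons.
A main-group element with 6 valence electrons is in group 16.

Group 16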